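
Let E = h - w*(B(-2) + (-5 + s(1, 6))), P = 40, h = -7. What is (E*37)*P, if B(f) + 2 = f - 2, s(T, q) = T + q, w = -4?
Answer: -34040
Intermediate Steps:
B(f) = -4 + f (B(f) = -2 + (f - 2) = -2 + (-2 + f) = -4 + f)
E = -23 (E = -7 - (-4)*((-4 - 2) + (-5 + (1 + 6))) = -7 - (-4)*(-6 + (-5 + 7)) = -7 - (-4)*(-6 + 2) = -7 - (-4)*(-4) = -7 - 1*16 = -7 - 16 = -23)
(E*37)*P = -23*37*40 = -851*40 = -34040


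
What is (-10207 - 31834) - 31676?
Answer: -73717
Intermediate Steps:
(-10207 - 31834) - 31676 = -42041 - 31676 = -73717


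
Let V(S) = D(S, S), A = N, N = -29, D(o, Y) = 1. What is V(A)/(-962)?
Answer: -1/962 ≈ -0.0010395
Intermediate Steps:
A = -29
V(S) = 1
V(A)/(-962) = 1/(-962) = 1*(-1/962) = -1/962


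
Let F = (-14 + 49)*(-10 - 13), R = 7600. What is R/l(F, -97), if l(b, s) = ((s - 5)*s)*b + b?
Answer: -304/318619 ≈ -0.00095412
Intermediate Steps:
F = -805 (F = 35*(-23) = -805)
l(b, s) = b + b*s*(-5 + s) (l(b, s) = ((-5 + s)*s)*b + b = (s*(-5 + s))*b + b = b*s*(-5 + s) + b = b + b*s*(-5 + s))
R/l(F, -97) = 7600/((-805*(1 + (-97)**2 - 5*(-97)))) = 7600/((-805*(1 + 9409 + 485))) = 7600/((-805*9895)) = 7600/(-7965475) = 7600*(-1/7965475) = -304/318619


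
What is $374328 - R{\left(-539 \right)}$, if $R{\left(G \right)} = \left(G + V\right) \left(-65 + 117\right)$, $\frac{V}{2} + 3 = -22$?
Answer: $404956$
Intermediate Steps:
$V = -50$ ($V = -6 + 2 \left(-22\right) = -6 - 44 = -50$)
$R{\left(G \right)} = -2600 + 52 G$ ($R{\left(G \right)} = \left(G - 50\right) \left(-65 + 117\right) = \left(-50 + G\right) 52 = -2600 + 52 G$)
$374328 - R{\left(-539 \right)} = 374328 - \left(-2600 + 52 \left(-539\right)\right) = 374328 - \left(-2600 - 28028\right) = 374328 - -30628 = 374328 + 30628 = 404956$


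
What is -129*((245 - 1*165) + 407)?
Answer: -62823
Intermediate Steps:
-129*((245 - 1*165) + 407) = -129*((245 - 165) + 407) = -129*(80 + 407) = -129*487 = -62823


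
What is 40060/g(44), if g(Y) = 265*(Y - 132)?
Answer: -2003/1166 ≈ -1.7178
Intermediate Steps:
g(Y) = -34980 + 265*Y (g(Y) = 265*(-132 + Y) = -34980 + 265*Y)
40060/g(44) = 40060/(-34980 + 265*44) = 40060/(-34980 + 11660) = 40060/(-23320) = 40060*(-1/23320) = -2003/1166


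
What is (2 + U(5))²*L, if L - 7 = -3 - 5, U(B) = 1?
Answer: -9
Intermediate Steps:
L = -1 (L = 7 + (-3 - 5) = 7 - 8 = -1)
(2 + U(5))²*L = (2 + 1)²*(-1) = 3²*(-1) = 9*(-1) = -9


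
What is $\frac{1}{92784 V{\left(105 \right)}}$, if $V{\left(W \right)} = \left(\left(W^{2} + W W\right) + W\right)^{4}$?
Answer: $\frac{1}{22354250272586966790000} \approx 4.4734 \cdot 10^{-23}$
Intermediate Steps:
$V{\left(W \right)} = \left(W + 2 W^{2}\right)^{4}$ ($V{\left(W \right)} = \left(\left(W^{2} + W^{2}\right) + W\right)^{4} = \left(2 W^{2} + W\right)^{4} = \left(W + 2 W^{2}\right)^{4}$)
$\frac{1}{92784 V{\left(105 \right)}} = \frac{1}{92784 \cdot 105^{4} \left(1 + 2 \cdot 105\right)^{4}} = \frac{1}{92784 \cdot 121550625 \left(1 + 210\right)^{4}} = \frac{1}{92784 \cdot 121550625 \cdot 211^{4}} = \frac{1}{92784 \cdot 121550625 \cdot 1982119441} = \frac{1}{92784 \cdot 240927856878200625} = \frac{1}{92784} \cdot \frac{1}{240927856878200625} = \frac{1}{22354250272586966790000}$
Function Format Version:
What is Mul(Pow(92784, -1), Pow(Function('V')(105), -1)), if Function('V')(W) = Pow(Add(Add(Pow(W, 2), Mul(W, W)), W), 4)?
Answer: Rational(1, 22354250272586966790000) ≈ 4.4734e-23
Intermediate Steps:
Function('V')(W) = Pow(Add(W, Mul(2, Pow(W, 2))), 4) (Function('V')(W) = Pow(Add(Add(Pow(W, 2), Pow(W, 2)), W), 4) = Pow(Add(Mul(2, Pow(W, 2)), W), 4) = Pow(Add(W, Mul(2, Pow(W, 2))), 4))
Mul(Pow(92784, -1), Pow(Function('V')(105), -1)) = Mul(Pow(92784, -1), Pow(Mul(Pow(105, 4), Pow(Add(1, Mul(2, 105)), 4)), -1)) = Mul(Rational(1, 92784), Pow(Mul(121550625, Pow(Add(1, 210), 4)), -1)) = Mul(Rational(1, 92784), Pow(Mul(121550625, Pow(211, 4)), -1)) = Mul(Rational(1, 92784), Pow(Mul(121550625, 1982119441), -1)) = Mul(Rational(1, 92784), Pow(240927856878200625, -1)) = Mul(Rational(1, 92784), Rational(1, 240927856878200625)) = Rational(1, 22354250272586966790000)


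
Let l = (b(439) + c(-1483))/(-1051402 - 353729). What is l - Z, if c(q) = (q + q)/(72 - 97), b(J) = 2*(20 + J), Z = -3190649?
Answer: 112081995474559/35128275 ≈ 3.1906e+6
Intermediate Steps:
b(J) = 40 + 2*J
c(q) = -2*q/25 (c(q) = (2*q)/(-25) = (2*q)*(-1/25) = -2*q/25)
l = -25916/35128275 (l = ((40 + 2*439) - 2/25*(-1483))/(-1051402 - 353729) = ((40 + 878) + 2966/25)/(-1405131) = (918 + 2966/25)*(-1/1405131) = (25916/25)*(-1/1405131) = -25916/35128275 ≈ -0.00073775)
l - Z = -25916/35128275 - 1*(-3190649) = -25916/35128275 + 3190649 = 112081995474559/35128275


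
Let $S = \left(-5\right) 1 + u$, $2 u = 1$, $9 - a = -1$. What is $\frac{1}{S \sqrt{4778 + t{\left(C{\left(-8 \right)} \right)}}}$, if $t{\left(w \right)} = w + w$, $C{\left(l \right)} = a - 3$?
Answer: $- \frac{\sqrt{1198}}{10782} \approx -0.0032102$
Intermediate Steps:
$a = 10$ ($a = 9 - -1 = 9 + 1 = 10$)
$u = \frac{1}{2}$ ($u = \frac{1}{2} \cdot 1 = \frac{1}{2} \approx 0.5$)
$C{\left(l \right)} = 7$ ($C{\left(l \right)} = 10 - 3 = 7$)
$t{\left(w \right)} = 2 w$
$S = - \frac{9}{2}$ ($S = \left(-5\right) 1 + \frac{1}{2} = -5 + \frac{1}{2} = - \frac{9}{2} \approx -4.5$)
$\frac{1}{S \sqrt{4778 + t{\left(C{\left(-8 \right)} \right)}}} = \frac{1}{\left(- \frac{9}{2}\right) \sqrt{4778 + 2 \cdot 7}} = \frac{1}{\left(- \frac{9}{2}\right) \sqrt{4778 + 14}} = \frac{1}{\left(- \frac{9}{2}\right) \sqrt{4792}} = \frac{1}{\left(- \frac{9}{2}\right) 2 \sqrt{1198}} = \frac{1}{\left(-9\right) \sqrt{1198}} = - \frac{\sqrt{1198}}{10782}$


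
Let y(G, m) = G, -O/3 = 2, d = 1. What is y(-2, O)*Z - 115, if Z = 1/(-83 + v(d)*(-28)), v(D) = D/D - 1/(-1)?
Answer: -15983/139 ≈ -114.99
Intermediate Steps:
O = -6 (O = -3*2 = -6)
v(D) = 2 (v(D) = 1 - 1*(-1) = 1 + 1 = 2)
Z = -1/139 (Z = 1/(-83 + 2*(-28)) = 1/(-83 - 56) = 1/(-139) = -1/139 ≈ -0.0071942)
y(-2, O)*Z - 115 = -2*(-1/139) - 115 = 2/139 - 115 = -15983/139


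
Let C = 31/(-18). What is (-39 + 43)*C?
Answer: -62/9 ≈ -6.8889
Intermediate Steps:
C = -31/18 (C = 31*(-1/18) = -31/18 ≈ -1.7222)
(-39 + 43)*C = (-39 + 43)*(-31/18) = 4*(-31/18) = -62/9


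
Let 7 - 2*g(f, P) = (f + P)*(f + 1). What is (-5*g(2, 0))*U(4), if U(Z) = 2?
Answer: -5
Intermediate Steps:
g(f, P) = 7/2 - (1 + f)*(P + f)/2 (g(f, P) = 7/2 - (f + P)*(f + 1)/2 = 7/2 - (P + f)*(1 + f)/2 = 7/2 - (1 + f)*(P + f)/2)
(-5*g(2, 0))*U(4) = -5*(7/2 - 1/2*0 - 1/2*2 - 1/2*2**2 - 1/2*0*2)*2 = -5*(7/2 + 0 - 1 - 1/2*4 + 0)*2 = -5*(7/2 + 0 - 1 - 2 + 0)*2 = -5*1/2*2 = -5/2*2 = -5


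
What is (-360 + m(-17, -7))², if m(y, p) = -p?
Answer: 124609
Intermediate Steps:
(-360 + m(-17, -7))² = (-360 - 1*(-7))² = (-360 + 7)² = (-353)² = 124609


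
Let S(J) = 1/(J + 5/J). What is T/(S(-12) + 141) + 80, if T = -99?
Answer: 185001/2333 ≈ 79.297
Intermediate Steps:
T/(S(-12) + 141) + 80 = -99/(-12/(5 + (-12)²) + 141) + 80 = -99/(-12/(5 + 144) + 141) + 80 = -99/(-12/149 + 141) + 80 = -99/20997/149 + 80 = -99*149/20997 + 80 = -1639/2333 + 80 = 185001/2333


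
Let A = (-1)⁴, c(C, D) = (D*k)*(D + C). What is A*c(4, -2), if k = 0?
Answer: 0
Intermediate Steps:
c(C, D) = 0 (c(C, D) = (D*0)*(D + C) = 0*(C + D) = 0)
A = 1
A*c(4, -2) = 1*0 = 0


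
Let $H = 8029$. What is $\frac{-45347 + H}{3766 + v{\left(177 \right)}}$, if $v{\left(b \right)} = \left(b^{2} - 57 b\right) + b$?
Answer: $- \frac{37318}{25183} \approx -1.4819$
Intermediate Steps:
$v{\left(b \right)} = b^{2} - 56 b$
$\frac{-45347 + H}{3766 + v{\left(177 \right)}} = \frac{-45347 + 8029}{3766 + 177 \left(-56 + 177\right)} = - \frac{37318}{3766 + 177 \cdot 121} = - \frac{37318}{3766 + 21417} = - \frac{37318}{25183}$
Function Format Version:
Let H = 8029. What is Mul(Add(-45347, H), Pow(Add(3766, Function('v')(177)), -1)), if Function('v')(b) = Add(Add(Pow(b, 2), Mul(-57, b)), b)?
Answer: Rational(-37318, 25183) ≈ -1.4819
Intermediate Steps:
Function('v')(b) = Add(Pow(b, 2), Mul(-56, b))
Mul(Add(-45347, H), Pow(Add(3766, Function('v')(177)), -1)) = Mul(Add(-45347, 8029), Pow(Add(3766, Mul(177, Add(-56, 177))), -1)) = Mul(-37318, Pow(Add(3766, Mul(177, 121)), -1)) = Mul(-37318, Pow(Add(3766, 21417), -1)) = Mul(-37318, Pow(25183, -1)) = Mul(-37318, Rational(1, 25183)) = Rational(-37318, 25183)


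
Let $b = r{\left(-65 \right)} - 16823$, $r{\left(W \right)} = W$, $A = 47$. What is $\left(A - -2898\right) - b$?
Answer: $19833$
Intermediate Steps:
$b = -16888$ ($b = -65 - 16823 = -16888$)
$\left(A - -2898\right) - b = \left(47 - -2898\right) - -16888 = \left(47 + 2898\right) + 16888 = 2945 + 16888 = 19833$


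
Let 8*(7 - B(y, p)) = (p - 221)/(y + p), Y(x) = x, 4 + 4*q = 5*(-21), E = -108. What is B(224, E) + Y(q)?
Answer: -18463/928 ≈ -19.895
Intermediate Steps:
q = -109/4 (q = -1 + (5*(-21))/4 = -1 + (1/4)*(-105) = -1 - 105/4 = -109/4 ≈ -27.250)
B(y, p) = 7 - (-221 + p)/(8*(p + y)) (B(y, p) = 7 - (p - 221)/(8*(y + p)) = 7 - (-221 + p)/(8*(p + y)))
B(224, E) + Y(q) = (221 + 55*(-108) + 56*224)/(8*(-108 + 224)) - 109/4 = (1/8)*(221 - 5940 + 12544)/116 - 109/4 = (1/8)*(1/116)*6825 - 109/4 = 6825/928 - 109/4 = -18463/928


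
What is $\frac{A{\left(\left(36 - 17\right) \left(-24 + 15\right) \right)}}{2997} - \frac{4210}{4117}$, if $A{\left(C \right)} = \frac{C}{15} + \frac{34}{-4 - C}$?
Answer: $- \frac{10573993783}{10302771915} \approx -1.0263$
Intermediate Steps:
$A{\left(C \right)} = \frac{34}{-4 - C} + \frac{C}{15}$ ($A{\left(C \right)} = C \frac{1}{15} + \frac{34}{-4 - C} = \frac{C}{15} + \frac{34}{-4 - C} = \frac{34}{-4 - C} + \frac{C}{15}$)
$\frac{A{\left(\left(36 - 17\right) \left(-24 + 15\right) \right)}}{2997} - \frac{4210}{4117} = \frac{\frac{1}{15} \frac{1}{4 + \left(36 - 17\right) \left(-24 + 15\right)} \left(-510 + \left(\left(36 - 17\right) \left(-24 + 15\right)\right)^{2} + 4 \left(36 - 17\right) \left(-24 + 15\right)\right)}{2997} - \frac{4210}{4117} = \frac{-510 + \left(19 \left(-9\right)\right)^{2} + 4 \cdot 19 \left(-9\right)}{15 \left(4 + 19 \left(-9\right)\right)} \frac{1}{2997} - \frac{4210}{4117} = \frac{-510 + \left(-171\right)^{2} + 4 \left(-171\right)}{15 \left(4 - 171\right)} \frac{1}{2997} - \frac{4210}{4117} = \frac{-510 + 29241 - 684}{15 \left(-167\right)} \frac{1}{2997} - \frac{4210}{4117} = \frac{1}{15} \left(- \frac{1}{167}\right) 28047 \cdot \frac{1}{2997} - \frac{4210}{4117} = \left(- \frac{9349}{835}\right) \frac{1}{2997} - \frac{4210}{4117} = - \frac{9349}{2502495} - \frac{4210}{4117} = - \frac{10573993783}{10302771915}$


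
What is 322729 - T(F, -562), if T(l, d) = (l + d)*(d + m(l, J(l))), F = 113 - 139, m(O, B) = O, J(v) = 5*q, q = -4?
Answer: -23015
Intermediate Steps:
J(v) = -20 (J(v) = 5*(-4) = -20)
F = -26
T(l, d) = (d + l)² (T(l, d) = (l + d)*(d + l) = (d + l)*(d + l) = (d + l)²)
322729 - T(F, -562) = 322729 - ((-562)² + (-26)² + 2*(-562)*(-26)) = 322729 - (315844 + 676 + 29224) = 322729 - 1*345744 = 322729 - 345744 = -23015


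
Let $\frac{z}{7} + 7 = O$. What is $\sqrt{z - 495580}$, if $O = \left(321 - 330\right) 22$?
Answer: $i \sqrt{497015} \approx 704.99 i$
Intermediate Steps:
$O = -198$ ($O = \left(-9\right) 22 = -198$)
$z = -1435$ ($z = -49 + 7 \left(-198\right) = -49 - 1386 = -1435$)
$\sqrt{z - 495580} = \sqrt{-1435 - 495580} = \sqrt{-497015} = i \sqrt{497015}$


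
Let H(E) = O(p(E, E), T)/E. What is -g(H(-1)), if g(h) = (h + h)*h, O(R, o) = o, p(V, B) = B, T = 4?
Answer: -32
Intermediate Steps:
H(E) = 4/E
g(h) = 2*h**2 (g(h) = (2*h)*h = 2*h**2)
-g(H(-1)) = -2*(4/(-1))**2 = -2*(4*(-1))**2 = -2*(-4)**2 = -2*16 = -1*32 = -32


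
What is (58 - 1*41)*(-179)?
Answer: -3043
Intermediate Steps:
(58 - 1*41)*(-179) = (58 - 41)*(-179) = 17*(-179) = -3043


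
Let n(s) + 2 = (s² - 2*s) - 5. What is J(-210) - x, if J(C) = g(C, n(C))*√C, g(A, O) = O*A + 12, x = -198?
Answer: 198 - 9347718*I*√210 ≈ 198.0 - 1.3546e+8*I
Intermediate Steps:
n(s) = -7 + s² - 2*s (n(s) = -2 + ((s² - 2*s) - 5) = -2 + (-5 + s² - 2*s) = -7 + s² - 2*s)
g(A, O) = 12 + A*O (g(A, O) = A*O + 12 = 12 + A*O)
J(C) = √C*(12 + C*(-7 + C² - 2*C)) (J(C) = (12 + C*(-7 + C² - 2*C))*√C = √C*(12 + C*(-7 + C² - 2*C)))
J(-210) - x = √(-210)*(12 - 1*(-210)*(7 - 1*(-210)² + 2*(-210))) - 1*(-198) = (I*√210)*(12 - 1*(-210)*(7 - 1*44100 - 420)) + 198 = (I*√210)*(12 - 1*(-210)*(7 - 44100 - 420)) + 198 = (I*√210)*(12 - 1*(-210)*(-44513)) + 198 = (I*√210)*(12 - 9347730) + 198 = (I*√210)*(-9347718) + 198 = -9347718*I*√210 + 198 = 198 - 9347718*I*√210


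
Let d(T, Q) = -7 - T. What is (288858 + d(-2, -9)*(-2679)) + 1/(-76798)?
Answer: 23212425893/76798 ≈ 3.0225e+5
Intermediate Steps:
(288858 + d(-2, -9)*(-2679)) + 1/(-76798) = (288858 + (-7 - 1*(-2))*(-2679)) + 1/(-76798) = (288858 + (-7 + 2)*(-2679)) - 1/76798 = (288858 - 5*(-2679)) - 1/76798 = (288858 + 13395) - 1/76798 = 302253 - 1/76798 = 23212425893/76798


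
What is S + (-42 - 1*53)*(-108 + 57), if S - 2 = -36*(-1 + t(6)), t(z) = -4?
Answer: 5027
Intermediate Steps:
S = 182 (S = 2 - 36*(-1 - 4) = 2 - 36*(-5) = 2 + 180 = 182)
S + (-42 - 1*53)*(-108 + 57) = 182 + (-42 - 1*53)*(-108 + 57) = 182 + (-42 - 53)*(-51) = 182 - 95*(-51) = 182 + 4845 = 5027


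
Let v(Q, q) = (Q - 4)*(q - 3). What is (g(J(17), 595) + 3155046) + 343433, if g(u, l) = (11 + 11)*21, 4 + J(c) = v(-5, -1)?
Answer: 3498941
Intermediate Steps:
v(Q, q) = (-4 + Q)*(-3 + q)
J(c) = 32 (J(c) = -4 + (12 - 4*(-1) - 3*(-5) - 5*(-1)) = -4 + (12 + 4 + 15 + 5) = -4 + 36 = 32)
g(u, l) = 462 (g(u, l) = 22*21 = 462)
(g(J(17), 595) + 3155046) + 343433 = (462 + 3155046) + 343433 = 3155508 + 343433 = 3498941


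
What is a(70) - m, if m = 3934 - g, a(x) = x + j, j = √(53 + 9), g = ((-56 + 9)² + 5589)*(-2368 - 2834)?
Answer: -40569060 + √62 ≈ -4.0569e+7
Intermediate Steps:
g = -40565196 (g = ((-47)² + 5589)*(-5202) = (2209 + 5589)*(-5202) = 7798*(-5202) = -40565196)
j = √62 ≈ 7.8740
a(x) = x + √62
m = 40569130 (m = 3934 - 1*(-40565196) = 3934 + 40565196 = 40569130)
a(70) - m = (70 + √62) - 1*40569130 = (70 + √62) - 40569130 = -40569060 + √62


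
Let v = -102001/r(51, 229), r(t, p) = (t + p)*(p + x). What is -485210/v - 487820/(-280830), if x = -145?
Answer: 320492080966382/2864494083 ≈ 1.1188e+5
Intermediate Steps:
r(t, p) = (-145 + p)*(p + t) (r(t, p) = (t + p)*(p - 145) = (p + t)*(-145 + p) = (-145 + p)*(p + t))
v = -102001/23520 (v = -102001/(229² - 145*229 - 145*51 + 229*51) = -102001/(52441 - 33205 - 7395 + 11679) = -102001/23520 ≈ -4.3368)
-485210/v - 487820/(-280830) = -485210/(-102001/23520) - 487820/(-280830) = -485210*(-23520/102001) - 487820*(-1/280830) = 11412139200/102001 + 48782/28083 = 320492080966382/2864494083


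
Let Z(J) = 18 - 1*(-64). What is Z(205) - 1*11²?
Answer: -39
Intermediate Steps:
Z(J) = 82 (Z(J) = 18 + 64 = 82)
Z(205) - 1*11² = 82 - 1*11² = 82 - 1*121 = 82 - 121 = -39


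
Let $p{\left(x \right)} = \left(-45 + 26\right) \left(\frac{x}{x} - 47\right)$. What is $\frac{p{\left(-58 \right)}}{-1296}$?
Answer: $- \frac{437}{648} \approx -0.67438$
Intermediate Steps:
$p{\left(x \right)} = 874$ ($p{\left(x \right)} = - 19 \left(1 - 47\right) = \left(-19\right) \left(-46\right) = 874$)
$\frac{p{\left(-58 \right)}}{-1296} = \frac{874}{-1296} = 874 \left(- \frac{1}{1296}\right) = - \frac{437}{648}$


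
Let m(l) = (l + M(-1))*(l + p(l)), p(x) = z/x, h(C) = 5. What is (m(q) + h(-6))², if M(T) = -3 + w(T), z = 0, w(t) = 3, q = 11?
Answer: 15876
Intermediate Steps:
p(x) = 0 (p(x) = 0/x = 0)
M(T) = 0 (M(T) = -3 + 3 = 0)
m(l) = l² (m(l) = (l + 0)*(l + 0) = l*l = l²)
(m(q) + h(-6))² = (11² + 5)² = (121 + 5)² = 126² = 15876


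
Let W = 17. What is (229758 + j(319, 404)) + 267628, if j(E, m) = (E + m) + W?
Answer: 498126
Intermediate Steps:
j(E, m) = 17 + E + m (j(E, m) = (E + m) + 17 = 17 + E + m)
(229758 + j(319, 404)) + 267628 = (229758 + (17 + 319 + 404)) + 267628 = (229758 + 740) + 267628 = 230498 + 267628 = 498126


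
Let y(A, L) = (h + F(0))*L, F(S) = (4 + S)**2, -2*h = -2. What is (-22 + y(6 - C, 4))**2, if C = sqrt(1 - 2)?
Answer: 2116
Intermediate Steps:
h = 1 (h = -1/2*(-2) = 1)
C = I (C = sqrt(-1) = I ≈ 1.0*I)
y(A, L) = 17*L (y(A, L) = (1 + (4 + 0)**2)*L = (1 + 4**2)*L = (1 + 16)*L = 17*L)
(-22 + y(6 - C, 4))**2 = (-22 + 17*4)**2 = (-22 + 68)**2 = 46**2 = 2116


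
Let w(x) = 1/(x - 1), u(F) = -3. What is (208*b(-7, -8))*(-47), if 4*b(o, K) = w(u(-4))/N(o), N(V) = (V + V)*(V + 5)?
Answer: 611/28 ≈ 21.821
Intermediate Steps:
N(V) = 2*V*(5 + V) (N(V) = (2*V)*(5 + V) = 2*V*(5 + V))
w(x) = 1/(-1 + x)
b(o, K) = -1/(32*o*(5 + o)) (b(o, K) = (1/((-1 - 3)*((2*o*(5 + o)))))/4 = ((1/(2*o*(5 + o)))/(-4))/4 = (-1/(8*o*(5 + o)))/4 = -1/(32*o*(5 + o)))
(208*b(-7, -8))*(-47) = (208*(-1/32/(-7*(5 - 7))))*(-47) = (208*(-1/32*(-⅐)/(-2)))*(-47) = (208*(-1/32*(-⅐)*(-½)))*(-47) = (208*(-1/448))*(-47) = -13/28*(-47) = 611/28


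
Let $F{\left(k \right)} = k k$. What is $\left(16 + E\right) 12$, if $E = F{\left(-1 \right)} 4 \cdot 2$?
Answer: $288$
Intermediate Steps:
$F{\left(k \right)} = k^{2}$
$E = 8$ ($E = \left(-1\right)^{2} \cdot 4 \cdot 2 = 1 \cdot 4 \cdot 2 = 4 \cdot 2 = 8$)
$\left(16 + E\right) 12 = \left(16 + 8\right) 12 = 24 \cdot 12 = 288$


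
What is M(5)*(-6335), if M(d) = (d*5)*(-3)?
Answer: 475125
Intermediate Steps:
M(d) = -15*d (M(d) = (5*d)*(-3) = -15*d)
M(5)*(-6335) = -15*5*(-6335) = -75*(-6335) = 475125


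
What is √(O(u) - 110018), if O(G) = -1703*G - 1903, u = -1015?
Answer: 92*√191 ≈ 1271.5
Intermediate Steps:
O(G) = -1903 - 1703*G
√(O(u) - 110018) = √((-1903 - 1703*(-1015)) - 110018) = √((-1903 + 1728545) - 110018) = √(1726642 - 110018) = √1616624 = 92*√191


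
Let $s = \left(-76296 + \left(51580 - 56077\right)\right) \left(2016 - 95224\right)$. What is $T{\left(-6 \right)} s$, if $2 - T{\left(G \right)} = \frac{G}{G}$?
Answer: $7530553944$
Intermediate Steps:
$T{\left(G \right)} = 1$ ($T{\left(G \right)} = 2 - \frac{G}{G} = 2 - 1 = 1$)
$s = 7530553944$ ($s = \left(-76296 + \left(51580 - 56077\right)\right) \left(-93208\right) = \left(-76296 - 4497\right) \left(-93208\right) = \left(-80793\right) \left(-93208\right) = 7530553944$)
$T{\left(-6 \right)} s = 1 \cdot 7530553944 = 7530553944$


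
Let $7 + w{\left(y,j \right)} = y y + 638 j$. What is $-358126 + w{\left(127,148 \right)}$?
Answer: $-247580$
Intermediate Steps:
$w{\left(y,j \right)} = -7 + y^{2} + 638 j$ ($w{\left(y,j \right)} = -7 + \left(y y + 638 j\right) = -7 + \left(y^{2} + 638 j\right) = -7 + y^{2} + 638 j$)
$-358126 + w{\left(127,148 \right)} = -358126 + \left(-7 + 127^{2} + 638 \cdot 148\right) = -358126 + \left(-7 + 16129 + 94424\right) = -358126 + 110546 = -247580$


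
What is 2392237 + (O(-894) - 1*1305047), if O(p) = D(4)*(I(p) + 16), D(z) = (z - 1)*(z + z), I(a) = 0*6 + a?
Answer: 1066118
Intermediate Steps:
I(a) = a (I(a) = 0 + a = a)
D(z) = 2*z*(-1 + z) (D(z) = (-1 + z)*(2*z) = 2*z*(-1 + z))
O(p) = 384 + 24*p (O(p) = (2*4*(-1 + 4))*(p + 16) = (2*4*3)*(16 + p) = 24*(16 + p) = 384 + 24*p)
2392237 + (O(-894) - 1*1305047) = 2392237 + ((384 + 24*(-894)) - 1*1305047) = 2392237 + ((384 - 21456) - 1305047) = 2392237 + (-21072 - 1305047) = 2392237 - 1326119 = 1066118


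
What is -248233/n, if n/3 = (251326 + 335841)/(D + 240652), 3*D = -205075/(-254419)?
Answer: -45595320432644887/1344477968757 ≈ -33913.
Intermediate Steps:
D = 205075/763257 (D = (-205075/(-254419))/3 = (-205075*(-1/254419))/3 = (⅓)*(205075/254419) = 205075/763257 ≈ 0.26868)
n = 1344477968757/183679528639 (n = 3*((251326 + 335841)/(205075/763257 + 240652)) = 3*(587167/(183679528639/763257)) = 3*(587167*(763257/183679528639)) = 3*(448159322919/183679528639) = 1344477968757/183679528639 ≈ 7.3197)
-248233/n = -248233/1344477968757/183679528639 = -248233*183679528639/1344477968757 = -45595320432644887/1344477968757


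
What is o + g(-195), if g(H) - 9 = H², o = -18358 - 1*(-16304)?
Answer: 35980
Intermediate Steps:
o = -2054 (o = -18358 + 16304 = -2054)
g(H) = 9 + H²
o + g(-195) = -2054 + (9 + (-195)²) = -2054 + (9 + 38025) = -2054 + 38034 = 35980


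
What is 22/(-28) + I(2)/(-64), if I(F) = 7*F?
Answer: -225/224 ≈ -1.0045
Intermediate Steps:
22/(-28) + I(2)/(-64) = 22/(-28) + (7*2)/(-64) = 22*(-1/28) + 14*(-1/64) = -11/14 - 7/32 = -225/224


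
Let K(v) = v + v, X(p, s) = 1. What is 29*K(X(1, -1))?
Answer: 58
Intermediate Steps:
K(v) = 2*v
29*K(X(1, -1)) = 29*(2*1) = 29*2 = 58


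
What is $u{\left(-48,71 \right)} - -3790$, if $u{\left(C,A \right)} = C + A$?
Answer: $3813$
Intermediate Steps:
$u{\left(C,A \right)} = A + C$
$u{\left(-48,71 \right)} - -3790 = \left(71 - 48\right) - -3790 = 23 + 3790 = 3813$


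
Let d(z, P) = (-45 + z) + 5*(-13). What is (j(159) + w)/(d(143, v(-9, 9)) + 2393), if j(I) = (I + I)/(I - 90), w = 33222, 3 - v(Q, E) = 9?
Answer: 382106/27899 ≈ 13.696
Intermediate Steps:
v(Q, E) = -6 (v(Q, E) = 3 - 1*9 = 3 - 9 = -6)
j(I) = 2*I/(-90 + I) (j(I) = (2*I)/(-90 + I) = 2*I/(-90 + I))
d(z, P) = -110 + z (d(z, P) = (-45 + z) - 65 = -110 + z)
(j(159) + w)/(d(143, v(-9, 9)) + 2393) = (2*159/(-90 + 159) + 33222)/((-110 + 143) + 2393) = (2*159/69 + 33222)/(33 + 2393) = (2*159*(1/69) + 33222)/2426 = (106/23 + 33222)*(1/2426) = (764212/23)*(1/2426) = 382106/27899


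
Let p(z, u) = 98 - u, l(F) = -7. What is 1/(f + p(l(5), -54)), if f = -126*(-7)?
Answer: 1/1034 ≈ 0.00096712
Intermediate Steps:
f = 882
1/(f + p(l(5), -54)) = 1/(882 + (98 - 1*(-54))) = 1/(882 + (98 + 54)) = 1/(882 + 152) = 1/1034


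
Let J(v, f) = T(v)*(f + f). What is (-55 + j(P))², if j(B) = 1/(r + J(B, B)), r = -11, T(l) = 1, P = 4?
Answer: 27556/9 ≈ 3061.8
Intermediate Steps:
J(v, f) = 2*f (J(v, f) = 1*(f + f) = 1*(2*f) = 2*f)
j(B) = 1/(-11 + 2*B)
(-55 + j(P))² = (-55 + 1/(-11 + 2*4))² = (-55 + 1/(-11 + 8))² = (-55 + 1/(-3))² = (-55 - ⅓)² = (-166/3)² = 27556/9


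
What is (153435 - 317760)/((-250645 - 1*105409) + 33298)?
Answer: 23475/46108 ≈ 0.50913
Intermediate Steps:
(153435 - 317760)/((-250645 - 1*105409) + 33298) = -164325/((-250645 - 105409) + 33298) = -164325/(-356054 + 33298) = -164325/(-322756) = -164325*(-1/322756) = 23475/46108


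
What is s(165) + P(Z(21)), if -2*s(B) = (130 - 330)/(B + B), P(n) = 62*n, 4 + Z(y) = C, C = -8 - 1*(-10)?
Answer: -4082/33 ≈ -123.70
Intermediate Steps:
C = 2 (C = -8 + 10 = 2)
Z(y) = -2 (Z(y) = -4 + 2 = -2)
s(B) = 50/B (s(B) = -(130 - 330)/(2*(B + B)) = -(-100)/(2*B) = -(-100)*1/(2*B) = -(-50)/B = 50/B)
s(165) + P(Z(21)) = 50/165 + 62*(-2) = 50*(1/165) - 124 = 10/33 - 124 = -4082/33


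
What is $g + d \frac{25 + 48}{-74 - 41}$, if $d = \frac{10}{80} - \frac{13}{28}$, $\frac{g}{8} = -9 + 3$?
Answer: $- \frac{307733}{6440} \approx -47.785$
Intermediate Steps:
$g = -48$ ($g = 8 \left(-9 + 3\right) = 8 \left(-6\right) = -48$)
$d = - \frac{19}{56}$ ($d = 10 \cdot \frac{1}{80} - \frac{13}{28} = \frac{1}{8} - \frac{13}{28} = - \frac{19}{56} \approx -0.33929$)
$g + d \frac{25 + 48}{-74 - 41} = -48 - \frac{19 \frac{25 + 48}{-74 - 41}}{56} = -48 - \frac{19 \frac{73}{-115}}{56} = -48 - \frac{19 \cdot 73 \left(- \frac{1}{115}\right)}{56} = -48 - - \frac{1387}{6440} = -48 + \frac{1387}{6440} = - \frac{307733}{6440}$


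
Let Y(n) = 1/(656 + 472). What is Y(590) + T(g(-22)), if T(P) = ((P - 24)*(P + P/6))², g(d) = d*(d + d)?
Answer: 3846082863529987/3384 ≈ 1.1365e+12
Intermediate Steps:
Y(n) = 1/1128
g(d) = 2*d² (g(d) = d*(2*d) = 2*d²)
T(P) = 49*P²*(-24 + P)²/36 (T(P) = ((-24 + P)*(P + P*(⅙)))² = ((-24 + P)*(P + P/6))² = ((-24 + P)*(7*P/6))² = (7*P*(-24 + P)/6)² = 49*P²*(-24 + P)²/36)
Y(590) + T(g(-22)) = 1/1128 + 49*(2*(-22)²)²*(-24 + 2*(-22)²)²/36 = 1/1128 + 49*(2*484)²*(-24 + 2*484)²/36 = 1/1128 + (49/36)*968²*(-24 + 968)² = 1/1128 + (49/36)*937024*944² = 1/1128 + (49/36)*937024*891136 = 1/1128 + 10228943785984/9 = 3846082863529987/3384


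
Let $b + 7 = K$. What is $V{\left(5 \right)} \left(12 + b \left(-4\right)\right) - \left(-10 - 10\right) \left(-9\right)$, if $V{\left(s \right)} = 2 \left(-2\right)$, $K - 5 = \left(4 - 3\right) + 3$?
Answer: $-196$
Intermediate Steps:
$K = 9$ ($K = 5 + \left(\left(4 - 3\right) + 3\right) = 5 + \left(1 + 3\right) = 5 + 4 = 9$)
$V{\left(s \right)} = -4$
$b = 2$ ($b = -7 + 9 = 2$)
$V{\left(5 \right)} \left(12 + b \left(-4\right)\right) - \left(-10 - 10\right) \left(-9\right) = - 4 \left(12 + 2 \left(-4\right)\right) - \left(-10 - 10\right) \left(-9\right) = - 4 \left(12 - 8\right) - \left(-20\right) \left(-9\right) = \left(-4\right) 4 - 180 = -16 - 180 = -196$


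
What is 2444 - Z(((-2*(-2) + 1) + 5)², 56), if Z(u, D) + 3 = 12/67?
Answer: 163937/67 ≈ 2446.8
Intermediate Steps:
Z(u, D) = -189/67 (Z(u, D) = -3 + 12/67 = -189/67)
2444 - Z(((-2*(-2) + 1) + 5)², 56) = 2444 - 1*(-189/67) = 2444 + 189/67 = 163937/67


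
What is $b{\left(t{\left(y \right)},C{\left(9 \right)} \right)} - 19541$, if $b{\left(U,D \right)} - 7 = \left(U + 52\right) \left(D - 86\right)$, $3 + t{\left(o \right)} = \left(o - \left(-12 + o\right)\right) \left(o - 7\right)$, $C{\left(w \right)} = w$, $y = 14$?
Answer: $-29775$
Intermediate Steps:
$t{\left(o \right)} = -87 + 12 o$ ($t{\left(o \right)} = -3 + \left(o - \left(-12 + o\right)\right) \left(o - 7\right) = -3 + 12 \left(-7 + o\right) = -3 + \left(-84 + 12 o\right) = -87 + 12 o$)
$b{\left(U,D \right)} = 7 + \left(-86 + D\right) \left(52 + U\right)$ ($b{\left(U,D \right)} = 7 + \left(U + 52\right) \left(D - 86\right) = 7 + \left(52 + U\right) \left(-86 + D\right) = 7 + \left(-86 + D\right) \left(52 + U\right)$)
$b{\left(t{\left(y \right)},C{\left(9 \right)} \right)} - 19541 = \left(-4465 - 86 \left(-87 + 12 \cdot 14\right) + 52 \cdot 9 + 9 \left(-87 + 12 \cdot 14\right)\right) - 19541 = \left(-4465 - 86 \left(-87 + 168\right) + 468 + 9 \left(-87 + 168\right)\right) - 19541 = \left(-4465 - 6966 + 468 + 9 \cdot 81\right) - 19541 = \left(-4465 - 6966 + 468 + 729\right) - 19541 = -10234 - 19541 = -29775$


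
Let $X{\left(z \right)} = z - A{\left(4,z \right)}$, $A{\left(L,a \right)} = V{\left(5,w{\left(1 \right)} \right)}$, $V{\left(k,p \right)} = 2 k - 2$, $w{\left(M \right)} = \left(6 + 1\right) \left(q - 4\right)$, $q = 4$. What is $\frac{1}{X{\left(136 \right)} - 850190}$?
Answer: $- \frac{1}{850062} \approx -1.1764 \cdot 10^{-6}$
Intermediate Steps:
$w{\left(M \right)} = 0$ ($w{\left(M \right)} = \left(6 + 1\right) \left(4 - 4\right) = 7 \cdot 0 = 0$)
$V{\left(k,p \right)} = -2 + 2 k$
$A{\left(L,a \right)} = 8$ ($A{\left(L,a \right)} = -2 + 2 \cdot 5 = -2 + 10 = 8$)
$X{\left(z \right)} = -8 + z$ ($X{\left(z \right)} = z - 8 = -8 + z$)
$\frac{1}{X{\left(136 \right)} - 850190} = \frac{1}{\left(-8 + 136\right) - 850190} = \frac{1}{128 - 850190} = \frac{1}{-850062} = - \frac{1}{850062}$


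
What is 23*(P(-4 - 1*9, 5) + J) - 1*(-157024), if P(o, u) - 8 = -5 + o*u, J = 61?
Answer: 157001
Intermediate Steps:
P(o, u) = 3 + o*u (P(o, u) = 8 + (-5 + o*u) = 3 + o*u)
23*(P(-4 - 1*9, 5) + J) - 1*(-157024) = 23*((3 + (-4 - 1*9)*5) + 61) - 1*(-157024) = 23*((3 + (-4 - 9)*5) + 61) + 157024 = 23*((3 - 13*5) + 61) + 157024 = 23*((3 - 65) + 61) + 157024 = 23*(-62 + 61) + 157024 = 23*(-1) + 157024 = -23 + 157024 = 157001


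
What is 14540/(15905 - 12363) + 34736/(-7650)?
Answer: -2950978/6774075 ≈ -0.43563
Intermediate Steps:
14540/(15905 - 12363) + 34736/(-7650) = 14540/3542 + 34736*(-1/7650) = 14540*(1/3542) - 17368/3825 = 7270/1771 - 17368/3825 = -2950978/6774075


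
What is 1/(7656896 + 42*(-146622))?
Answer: 1/1498772 ≈ 6.6721e-7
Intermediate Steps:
1/(7656896 + 42*(-146622)) = 1/(7656896 - 6158124) = 1/1498772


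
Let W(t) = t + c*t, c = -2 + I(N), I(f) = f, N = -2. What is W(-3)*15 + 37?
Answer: 172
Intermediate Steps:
c = -4 (c = -2 - 2 = -4)
W(t) = -3*t (W(t) = t - 4*t = -3*t)
W(-3)*15 + 37 = -3*(-3)*15 + 37 = 9*15 + 37 = 135 + 37 = 172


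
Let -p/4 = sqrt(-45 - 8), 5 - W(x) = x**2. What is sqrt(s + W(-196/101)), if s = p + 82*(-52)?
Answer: sqrt(-43484475 - 40804*I*sqrt(53))/101 ≈ 0.22301 - 65.29*I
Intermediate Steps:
W(x) = 5 - x**2
p = -4*I*sqrt(53) (p = -4*sqrt(-45 - 8) = -4*I*sqrt(53) ≈ -29.12*I)
s = -4264 - 4*I*sqrt(53) (s = -4*I*sqrt(53) + 82*(-52) = -4*I*sqrt(53) - 4264 = -4264 - 4*I*sqrt(53) ≈ -4264.0 - 29.12*I)
sqrt(s + W(-196/101)) = sqrt((-4264 - 4*I*sqrt(53)) + (5 - (-196/101)**2)) = sqrt((-4264 - 4*I*sqrt(53)) + (5 - 1*38416/10201)) = sqrt((-4264 - 4*I*sqrt(53)) + (5 - 38416/10201)) = sqrt((-4264 - 4*I*sqrt(53)) + 12589/10201) = sqrt(-43484475/10201 - 4*I*sqrt(53))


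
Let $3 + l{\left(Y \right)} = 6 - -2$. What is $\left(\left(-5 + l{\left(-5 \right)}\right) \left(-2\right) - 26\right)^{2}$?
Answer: $676$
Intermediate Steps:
$l{\left(Y \right)} = 5$ ($l{\left(Y \right)} = -3 + \left(6 - -2\right) = -3 + \left(6 + 2\right) = -3 + 8 = 5$)
$\left(\left(-5 + l{\left(-5 \right)}\right) \left(-2\right) - 26\right)^{2} = \left(\left(-5 + 5\right) \left(-2\right) - 26\right)^{2} = \left(0 \left(-2\right) - 26\right)^{2} = \left(0 - 26\right)^{2} = \left(-26\right)^{2} = 676$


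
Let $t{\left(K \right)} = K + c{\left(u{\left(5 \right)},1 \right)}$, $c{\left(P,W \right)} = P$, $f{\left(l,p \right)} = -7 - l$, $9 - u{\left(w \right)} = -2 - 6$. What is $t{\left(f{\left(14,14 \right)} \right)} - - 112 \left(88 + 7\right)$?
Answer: $10636$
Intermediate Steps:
$u{\left(w \right)} = 17$ ($u{\left(w \right)} = 9 - \left(-2 - 6\right) = 9 - -8 = 9 + 8 = 17$)
$t{\left(K \right)} = 17 + K$ ($t{\left(K \right)} = K + 17 = 17 + K$)
$t{\left(f{\left(14,14 \right)} \right)} - - 112 \left(88 + 7\right) = \left(17 - 21\right) - - 112 \left(88 + 7\right) = \left(17 - 21\right) - \left(-112\right) 95 = \left(17 - 21\right) - -10640 = -4 + 10640 = 10636$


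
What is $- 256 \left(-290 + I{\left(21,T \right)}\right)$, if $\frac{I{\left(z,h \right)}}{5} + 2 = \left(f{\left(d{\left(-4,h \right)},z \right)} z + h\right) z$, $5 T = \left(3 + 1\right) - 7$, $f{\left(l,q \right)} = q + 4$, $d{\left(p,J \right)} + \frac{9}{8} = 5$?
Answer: $-14019072$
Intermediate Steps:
$d{\left(p,J \right)} = \frac{31}{8}$ ($d{\left(p,J \right)} = - \frac{9}{8} + 5 = \frac{31}{8}$)
$f{\left(l,q \right)} = 4 + q$
$T = - \frac{3}{5}$ ($T = \frac{\left(3 + 1\right) - 7}{5} = \frac{4 - 7}{5} = \frac{1}{5} \left(-3\right) = - \frac{3}{5} \approx -0.6$)
$I{\left(z,h \right)} = -10 + 5 z \left(h + z \left(4 + z\right)\right)$ ($I{\left(z,h \right)} = -10 + 5 \left(\left(4 + z\right) z + h\right) z = -10 + 5 \left(z \left(4 + z\right) + h\right) z = -10 + 5 \left(h + z \left(4 + z\right)\right) z = -10 + 5 z \left(h + z \left(4 + z\right)\right)$)
$- 256 \left(-290 + I{\left(21,T \right)}\right) = - 256 \left(-290 + \left(-10 + 5 \left(- \frac{3}{5}\right) 21 + 5 \cdot 21^{2} \left(4 + 21\right)\right)\right) = - 256 \left(-290 - \left(73 - 55125\right)\right) = - 256 \left(-290 - -55052\right) = - 256 \left(-290 + 55052\right) = \left(-256\right) 54762 = -14019072$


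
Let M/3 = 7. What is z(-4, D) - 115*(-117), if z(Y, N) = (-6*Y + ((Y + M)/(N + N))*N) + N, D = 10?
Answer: 26995/2 ≈ 13498.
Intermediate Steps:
M = 21 (M = 3*7 = 21)
z(Y, N) = 21/2 + N - 11*Y/2 (z(Y, N) = (-6*Y + ((Y + 21)/(N + N))*N) + N = (-6*Y + ((21 + Y)/((2*N)))*N) + N = (-6*Y + ((21 + Y)*(1/(2*N)))*N) + N = (-6*Y + ((21 + Y)/(2*N))*N) + N = (-6*Y + (21/2 + Y/2)) + N = (21/2 - 11*Y/2) + N = 21/2 + N - 11*Y/2)
z(-4, D) - 115*(-117) = (21/2 + 10 - 11/2*(-4)) - 115*(-117) = (21/2 + 10 + 22) + 13455 = 85/2 + 13455 = 26995/2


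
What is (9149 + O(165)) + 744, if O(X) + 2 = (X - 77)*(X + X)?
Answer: 38931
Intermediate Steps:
O(X) = -2 + 2*X*(-77 + X) (O(X) = -2 + (X - 77)*(X + X) = -2 + (-77 + X)*(2*X) = -2 + 2*X*(-77 + X))
(9149 + O(165)) + 744 = (9149 + (-2 - 154*165 + 2*165**2)) + 744 = (9149 + (-2 - 25410 + 2*27225)) + 744 = (9149 + (-2 - 25410 + 54450)) + 744 = (9149 + 29038) + 744 = 38187 + 744 = 38931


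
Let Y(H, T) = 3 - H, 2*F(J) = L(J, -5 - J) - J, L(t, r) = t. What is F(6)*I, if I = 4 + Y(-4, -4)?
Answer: 0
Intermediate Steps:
F(J) = 0 (F(J) = (J - J)/2 = (½)*0 = 0)
I = 11 (I = 4 + (3 - 1*(-4)) = 4 + (3 + 4) = 4 + 7 = 11)
F(6)*I = 0*11 = 0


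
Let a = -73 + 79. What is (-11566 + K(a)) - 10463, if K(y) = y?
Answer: -22023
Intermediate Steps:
a = 6
(-11566 + K(a)) - 10463 = (-11566 + 6) - 10463 = -11560 - 10463 = -22023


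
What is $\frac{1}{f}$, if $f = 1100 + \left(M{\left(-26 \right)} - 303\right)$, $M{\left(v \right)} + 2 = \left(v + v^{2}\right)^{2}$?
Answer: $\frac{1}{423295} \approx 2.3624 \cdot 10^{-6}$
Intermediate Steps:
$M{\left(v \right)} = -2 + \left(v + v^{2}\right)^{2}$
$f = 423295$ ($f = 1100 - \left(305 - \left(-26\right)^{2} \left(1 - 26\right)^{2}\right) = 1100 - \left(305 - 422500\right) = 1100 + \left(\left(-2 + 676 \cdot 625\right) - 303\right) = 1100 + \left(\left(-2 + 422500\right) - 303\right) = 1100 + \left(422498 - 303\right) = 1100 + 422195 = 423295$)
$\frac{1}{f} = \frac{1}{423295}$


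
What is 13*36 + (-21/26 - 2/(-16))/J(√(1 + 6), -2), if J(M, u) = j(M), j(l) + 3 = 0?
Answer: 146087/312 ≈ 468.23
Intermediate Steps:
j(l) = -3 (j(l) = -3 + 0 = -3)
J(M, u) = -3
13*36 + (-21/26 - 2/(-16))/J(√(1 + 6), -2) = 13*36 + (-21/26 - 2/(-16))/(-3) = 468 + (-21*1/26 - 2*(-1/16))*(-⅓) = 468 + (-21/26 + ⅛)*(-⅓) = 468 - 71/104*(-⅓) = 468 + 71/312 = 146087/312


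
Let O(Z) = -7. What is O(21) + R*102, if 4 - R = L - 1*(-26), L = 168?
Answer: -19387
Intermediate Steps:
R = -190 (R = 4 - (168 - 1*(-26)) = 4 - (168 + 26) = 4 - 1*194 = 4 - 194 = -190)
O(21) + R*102 = -7 - 190*102 = -7 - 19380 = -19387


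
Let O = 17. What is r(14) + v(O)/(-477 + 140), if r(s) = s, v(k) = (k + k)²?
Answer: 3562/337 ≈ 10.570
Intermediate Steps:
v(k) = 4*k² (v(k) = (2*k)² = 4*k²)
r(14) + v(O)/(-477 + 140) = 14 + (4*17²)/(-477 + 140) = 14 + (4*289)/(-337) = 14 + 1156*(-1/337) = 14 - 1156/337 = 3562/337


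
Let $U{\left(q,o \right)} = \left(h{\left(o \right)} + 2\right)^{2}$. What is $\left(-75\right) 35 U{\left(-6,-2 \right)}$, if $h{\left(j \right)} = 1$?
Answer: $-23625$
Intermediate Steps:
$U{\left(q,o \right)} = 9$ ($U{\left(q,o \right)} = \left(1 + 2\right)^{2} = 3^{2} = 9$)
$\left(-75\right) 35 U{\left(-6,-2 \right)} = \left(-75\right) 35 \cdot 9 = \left(-2625\right) 9 = -23625$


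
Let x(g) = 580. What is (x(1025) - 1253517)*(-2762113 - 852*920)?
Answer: 4442855713961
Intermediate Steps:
(x(1025) - 1253517)*(-2762113 - 852*920) = (580 - 1253517)*(-2762113 - 852*920) = -1252937*(-2762113 - 783840) = -1252937*(-3545953) = 4442855713961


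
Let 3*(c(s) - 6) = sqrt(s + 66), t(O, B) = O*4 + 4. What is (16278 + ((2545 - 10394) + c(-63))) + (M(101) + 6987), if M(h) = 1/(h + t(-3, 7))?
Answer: 1434247/93 + sqrt(3)/3 ≈ 15423.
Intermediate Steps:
t(O, B) = 4 + 4*O (t(O, B) = 4*O + 4 = 4 + 4*O)
M(h) = 1/(-8 + h) (M(h) = 1/(h + (4 + 4*(-3))) = 1/(h + (4 - 12)) = 1/(h - 8) = 1/(-8 + h))
c(s) = 6 + sqrt(66 + s)/3 (c(s) = 6 + sqrt(s + 66)/3 = 6 + sqrt(66 + s)/3)
(16278 + ((2545 - 10394) + c(-63))) + (M(101) + 6987) = (16278 + ((2545 - 10394) + (6 + sqrt(66 - 63)/3))) + (1/(-8 + 101) + 6987) = (16278 + (-7849 + (6 + sqrt(3)/3))) + (1/93 + 6987) = (16278 + (-7843 + sqrt(3)/3)) + (1/93 + 6987) = (8435 + sqrt(3)/3) + 649792/93 = 1434247/93 + sqrt(3)/3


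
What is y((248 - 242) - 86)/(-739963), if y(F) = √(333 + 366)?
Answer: -√699/739963 ≈ -3.5730e-5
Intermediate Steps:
y(F) = √699
y((248 - 242) - 86)/(-739963) = √699/(-739963) = √699*(-1/739963) = -√699/739963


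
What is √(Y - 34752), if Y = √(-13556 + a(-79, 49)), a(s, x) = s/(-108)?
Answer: √(-1251072 + 2*I*√4391907)/6 ≈ 0.31227 + 186.42*I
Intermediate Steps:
a(s, x) = -s/108 (a(s, x) = s*(-1/108) = -s/108)
Y = I*√4391907/18 (Y = √(-13556 - 1/108*(-79)) = √(-13556 + 79/108) = √(-1463969/108) = I*√4391907/18 ≈ 116.43*I)
√(Y - 34752) = √(I*√4391907/18 - 34752) = √(-34752 + I*√4391907/18)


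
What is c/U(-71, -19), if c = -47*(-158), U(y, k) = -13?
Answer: -7426/13 ≈ -571.23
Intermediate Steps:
c = 7426
c/U(-71, -19) = 7426/(-13) = 7426*(-1/13) = -7426/13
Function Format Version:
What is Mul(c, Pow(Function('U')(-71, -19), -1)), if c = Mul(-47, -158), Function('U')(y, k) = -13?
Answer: Rational(-7426, 13) ≈ -571.23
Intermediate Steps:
c = 7426
Mul(c, Pow(Function('U')(-71, -19), -1)) = Mul(7426, Pow(-13, -1)) = Mul(7426, Rational(-1, 13)) = Rational(-7426, 13)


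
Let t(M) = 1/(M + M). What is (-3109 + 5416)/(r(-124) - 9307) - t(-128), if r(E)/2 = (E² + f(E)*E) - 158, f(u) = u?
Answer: 642473/13281536 ≈ 0.048373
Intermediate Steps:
r(E) = -316 + 4*E² (r(E) = 2*((E² + E*E) - 158) = 2*((E² + E²) - 158) = 2*(2*E² - 158) = 2*(-158 + 2*E²) = -316 + 4*E²)
t(M) = 1/(2*M)
(-3109 + 5416)/(r(-124) - 9307) - t(-128) = (-3109 + 5416)/((-316 + 4*(-124)²) - 9307) - 1/(2*(-128)) = 2307/((-316 + 4*15376) - 9307) - (-1)/(2*128) = 2307/((-316 + 61504) - 9307) - 1*(-1/256) = 2307/(61188 - 9307) + 1/256 = 2307/51881 + 1/256 = 642473/13281536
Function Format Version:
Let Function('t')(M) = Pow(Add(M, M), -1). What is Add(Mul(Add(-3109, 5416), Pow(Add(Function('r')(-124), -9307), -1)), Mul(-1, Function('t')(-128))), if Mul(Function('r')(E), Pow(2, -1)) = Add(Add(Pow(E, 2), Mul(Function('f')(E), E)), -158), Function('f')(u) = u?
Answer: Rational(642473, 13281536) ≈ 0.048373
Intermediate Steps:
Function('r')(E) = Add(-316, Mul(4, Pow(E, 2))) (Function('r')(E) = Mul(2, Add(Add(Pow(E, 2), Mul(E, E)), -158)) = Mul(2, Add(Add(Pow(E, 2), Pow(E, 2)), -158)) = Mul(2, Add(Mul(2, Pow(E, 2)), -158)) = Mul(2, Add(-158, Mul(2, Pow(E, 2)))) = Add(-316, Mul(4, Pow(E, 2))))
Function('t')(M) = Mul(Rational(1, 2), Pow(M, -1)) (Function('t')(M) = Pow(Mul(2, M), -1) = Mul(Rational(1, 2), Pow(M, -1)))
Add(Mul(Add(-3109, 5416), Pow(Add(Function('r')(-124), -9307), -1)), Mul(-1, Function('t')(-128))) = Add(Mul(Add(-3109, 5416), Pow(Add(Add(-316, Mul(4, Pow(-124, 2))), -9307), -1)), Mul(-1, Mul(Rational(1, 2), Pow(-128, -1)))) = Add(Mul(2307, Pow(Add(Add(-316, Mul(4, 15376)), -9307), -1)), Mul(-1, Mul(Rational(1, 2), Rational(-1, 128)))) = Add(Mul(2307, Pow(Add(Add(-316, 61504), -9307), -1)), Mul(-1, Rational(-1, 256))) = Add(Mul(2307, Pow(Add(61188, -9307), -1)), Rational(1, 256)) = Add(Mul(2307, Pow(51881, -1)), Rational(1, 256)) = Add(Mul(2307, Rational(1, 51881)), Rational(1, 256)) = Add(Rational(2307, 51881), Rational(1, 256)) = Rational(642473, 13281536)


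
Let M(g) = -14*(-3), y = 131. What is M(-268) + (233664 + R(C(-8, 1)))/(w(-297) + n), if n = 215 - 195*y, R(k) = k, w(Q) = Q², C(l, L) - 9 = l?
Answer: 2874583/62879 ≈ 45.716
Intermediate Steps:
C(l, L) = 9 + l
n = -25330 (n = 215 - 195*131 = 215 - 25545 = -25330)
M(g) = 42
M(-268) + (233664 + R(C(-8, 1)))/(w(-297) + n) = 42 + (233664 + (9 - 8))/((-297)² - 25330) = 42 + (233664 + 1)/(88209 - 25330) = 42 + 233665/62879 = 2874583/62879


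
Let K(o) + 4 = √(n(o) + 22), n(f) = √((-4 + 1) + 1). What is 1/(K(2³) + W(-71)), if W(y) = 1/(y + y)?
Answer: -1/(569/142 - √(22 + I*√2)) ≈ 1.391 - 0.30562*I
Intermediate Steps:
n(f) = I*√2 (n(f) = √(-3 + 1) = √(-2) = I*√2)
W(y) = 1/(2*y)
K(o) = -4 + √(22 + I*√2) (K(o) = -4 + √(I*√2 + 22) = -4 + √(22 + I*√2))
1/(K(2³) + W(-71)) = 1/((-4 + √(22 + I*√2)) + (½)/(-71)) = 1/((-4 + √(22 + I*√2)) + (½)*(-1/71)) = 1/((-4 + √(22 + I*√2)) - 1/142) = 1/(-569/142 + √(22 + I*√2))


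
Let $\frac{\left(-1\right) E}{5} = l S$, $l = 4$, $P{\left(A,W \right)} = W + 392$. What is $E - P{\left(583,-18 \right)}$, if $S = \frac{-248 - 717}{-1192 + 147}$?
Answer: $- \frac{82026}{209} \approx -392.47$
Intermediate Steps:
$P{\left(A,W \right)} = 392 + W$
$S = \frac{193}{209}$ ($S = - \frac{965}{-1045} = \left(-965\right) \left(- \frac{1}{1045}\right) = \frac{193}{209} \approx 0.92344$)
$E = - \frac{3860}{209}$ ($E = - 5 \cdot 4 \cdot \frac{193}{209} = \left(-5\right) \frac{772}{209} = - \frac{3860}{209} \approx -18.469$)
$E - P{\left(583,-18 \right)} = - \frac{3860}{209} - \left(392 - 18\right) = - \frac{3860}{209} - 374 = - \frac{82026}{209}$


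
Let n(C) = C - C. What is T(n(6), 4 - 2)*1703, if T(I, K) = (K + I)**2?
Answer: 6812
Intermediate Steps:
n(C) = 0
T(I, K) = (I + K)**2
T(n(6), 4 - 2)*1703 = (0 + (4 - 2))**2*1703 = (0 + 2)**2*1703 = 2**2*1703 = 4*1703 = 6812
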